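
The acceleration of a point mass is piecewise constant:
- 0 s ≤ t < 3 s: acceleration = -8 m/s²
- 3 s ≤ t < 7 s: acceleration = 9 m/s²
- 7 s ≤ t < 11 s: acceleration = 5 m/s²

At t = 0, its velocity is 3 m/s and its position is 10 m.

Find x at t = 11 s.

On each constant-a segment, Δv = aΔt and Δx = v₀Δt + ½aΔt²; chain segment to segment.
0–3 s: v starts 3 m/s; Δx = 3·3 + ½·-8·3² = -27 m; v ends -21 m/s.
3–7 s: v starts -21 m/s; Δx = -21·4 + ½·9·4² = -12 m; v ends 15 m/s.
7–11 s: v starts 15 m/s; Δx = 15·4 + ½·5·4² = 100 m; v ends 35 m/s.
x(11) = 10 + Σ Δx = 71 m.

71 m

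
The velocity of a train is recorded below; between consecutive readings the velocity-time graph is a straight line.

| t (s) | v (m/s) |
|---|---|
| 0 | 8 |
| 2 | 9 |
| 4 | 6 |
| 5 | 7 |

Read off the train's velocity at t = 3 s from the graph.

On 2–4 s the graph is linear from 9 to 6 m/s: v(3) = 9 + (6 − 9)·(3 − 2)/(4 − 2) = 7.5 m/s.

7.5 m/s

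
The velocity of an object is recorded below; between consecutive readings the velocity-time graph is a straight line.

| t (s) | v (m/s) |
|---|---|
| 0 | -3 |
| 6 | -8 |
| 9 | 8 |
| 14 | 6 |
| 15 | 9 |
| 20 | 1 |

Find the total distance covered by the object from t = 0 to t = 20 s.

Distance (not displacement) is the total path length: add the absolute areas under v-t.
0–6 s: |½(-3 + -8)(6)| = 33 m
6–9 s: v = 0 at t = 7.5 s; triangle areas 6 + 6 = 12 m
9–14 s: |½(8 + 6)(5)| = 35 m
14–15 s: |½(6 + 9)(1)| = 7.5 m
15–20 s: |½(9 + 1)(5)| = 25 m
Total distance = 112.5 m

112.5 m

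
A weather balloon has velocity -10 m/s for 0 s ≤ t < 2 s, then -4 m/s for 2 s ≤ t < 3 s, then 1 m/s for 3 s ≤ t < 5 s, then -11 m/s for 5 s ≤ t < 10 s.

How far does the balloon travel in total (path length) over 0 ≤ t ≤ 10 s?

Distance (not displacement) is the total path length: add the absolute areas under v-t.
0–2 s: |-10| × 2 = 20 m
2–3 s: |-4| × 1 = 4 m
3–5 s: |1| × 2 = 2 m
5–10 s: |-11| × 5 = 55 m
Total distance = 81 m

81 m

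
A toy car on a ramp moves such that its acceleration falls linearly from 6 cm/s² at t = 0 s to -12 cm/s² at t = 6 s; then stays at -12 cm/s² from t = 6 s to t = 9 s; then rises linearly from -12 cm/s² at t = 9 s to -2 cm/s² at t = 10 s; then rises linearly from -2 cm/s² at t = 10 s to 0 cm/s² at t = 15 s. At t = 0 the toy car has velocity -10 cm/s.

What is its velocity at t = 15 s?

-76 cm/s

Δv equals the area under the a-t graph; then v = v₀ + Δv.
0–6 s: ½(6 + -12)(6) = -18 cm/s
6–9 s: -12 × 3 = -36 cm/s
9–10 s: ½(-12 + -2)(1) = -7 cm/s
10–15 s: ½(-2 + 0)(5) = -5 cm/s
Δv = -66 cm/s, so v(15) = -10 + (-66) = -76 cm/s.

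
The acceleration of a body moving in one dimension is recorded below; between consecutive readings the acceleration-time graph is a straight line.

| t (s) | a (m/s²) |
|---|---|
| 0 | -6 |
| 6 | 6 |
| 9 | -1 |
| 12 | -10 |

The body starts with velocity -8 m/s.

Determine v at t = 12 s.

Δv equals the area under the a-t graph; then v = v₀ + Δv.
0–6 s: ½(-6 + 6)(6) = 0 m/s
6–9 s: ½(6 + -1)(3) = 7.5 m/s
9–12 s: ½(-1 + -10)(3) = -16.5 m/s
Δv = -9 m/s, so v(12) = -8 + (-9) = -17 m/s.

-17 m/s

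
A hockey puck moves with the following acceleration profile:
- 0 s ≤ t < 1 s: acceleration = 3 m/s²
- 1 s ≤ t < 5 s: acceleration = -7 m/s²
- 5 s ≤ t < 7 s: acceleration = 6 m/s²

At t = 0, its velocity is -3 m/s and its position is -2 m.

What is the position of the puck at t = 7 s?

On each constant-a segment, Δv = aΔt and Δx = v₀Δt + ½aΔt²; chain segment to segment.
0–1 s: v starts -3 m/s; Δx = -3·1 + ½·3·1² = -1.5 m; v ends 0 m/s.
1–5 s: v starts 0 m/s; Δx = 0·4 + ½·-7·4² = -56 m; v ends -28 m/s.
5–7 s: v starts -28 m/s; Δx = -28·2 + ½·6·2² = -44 m; v ends -16 m/s.
x(7) = -2 + Σ Δx = -103.5 m.

-103.5 m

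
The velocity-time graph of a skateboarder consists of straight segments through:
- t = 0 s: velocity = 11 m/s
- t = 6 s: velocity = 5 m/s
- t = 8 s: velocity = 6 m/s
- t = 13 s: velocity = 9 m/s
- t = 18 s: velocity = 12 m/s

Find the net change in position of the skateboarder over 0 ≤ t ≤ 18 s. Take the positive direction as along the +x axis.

149 m

Net displacement equals the area under the velocity-time graph (areas below the axis count negative).
0–6 s: ½(11 + 5)(6) = 48 m
6–8 s: ½(5 + 6)(2) = 11 m
8–13 s: ½(6 + 9)(5) = 37.5 m
13–18 s: ½(9 + 12)(5) = 52.5 m
Net displacement = 149 m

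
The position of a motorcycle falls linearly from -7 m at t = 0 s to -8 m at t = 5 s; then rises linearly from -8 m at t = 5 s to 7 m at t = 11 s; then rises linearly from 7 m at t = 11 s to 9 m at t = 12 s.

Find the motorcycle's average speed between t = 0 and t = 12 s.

Average speed = (total path length)/(elapsed time); on a piecewise-linear x-t graph the path length is Σ|Δx|.
0–5 s: |Δx| = |-8 − -7| = 1 m
5–11 s: |Δx| = |7 − -8| = 15 m
11–12 s: |Δx| = |9 − 7| = 2 m
Total path = 18 m; average speed = 18/12 = 1.5 m/s.

1.5 m/s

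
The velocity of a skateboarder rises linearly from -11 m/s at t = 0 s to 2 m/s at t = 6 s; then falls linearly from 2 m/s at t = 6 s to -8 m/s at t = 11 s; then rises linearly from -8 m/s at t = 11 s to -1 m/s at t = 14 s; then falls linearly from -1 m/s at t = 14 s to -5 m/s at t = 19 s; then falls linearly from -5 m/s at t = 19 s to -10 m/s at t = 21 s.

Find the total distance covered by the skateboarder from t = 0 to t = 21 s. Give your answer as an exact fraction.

2323/26 m

Distance (not displacement) is the total path length: add the absolute areas under v-t.
0–6 s: v = 0 at t = 66/13 s; triangle areas 363/13 + 12/13 = 375/13 m
6–11 s: v = 0 at t = 7 s; triangle areas 1 + 16 = 17 m
11–14 s: |½(-8 + -1)(3)| = 13.5 m
14–19 s: |½(-1 + -5)(5)| = 15 m
19–21 s: |½(-5 + -10)(2)| = 15 m
Total distance = 2323/26 m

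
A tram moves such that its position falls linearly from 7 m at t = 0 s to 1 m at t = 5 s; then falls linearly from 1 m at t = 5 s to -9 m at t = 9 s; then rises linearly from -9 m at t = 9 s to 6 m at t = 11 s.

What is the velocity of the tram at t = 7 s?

Velocity is the slope of the x-t graph on 5–9 s: (-9 − 1)/(9 − 5) = -2.5 m/s.

-2.5 m/s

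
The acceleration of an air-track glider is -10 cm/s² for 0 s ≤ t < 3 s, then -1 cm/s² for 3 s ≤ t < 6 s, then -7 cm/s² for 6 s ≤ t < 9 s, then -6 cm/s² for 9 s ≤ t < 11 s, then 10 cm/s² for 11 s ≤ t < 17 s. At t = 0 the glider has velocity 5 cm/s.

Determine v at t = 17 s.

Δv equals the area under the a-t graph; then v = v₀ + Δv.
0–3 s: -10 × 3 = -30 cm/s
3–6 s: -1 × 3 = -3 cm/s
6–9 s: -7 × 3 = -21 cm/s
9–11 s: -6 × 2 = -12 cm/s
11–17 s: 10 × 6 = 60 cm/s
Δv = -6 cm/s, so v(17) = 5 + (-6) = -1 cm/s.

-1 cm/s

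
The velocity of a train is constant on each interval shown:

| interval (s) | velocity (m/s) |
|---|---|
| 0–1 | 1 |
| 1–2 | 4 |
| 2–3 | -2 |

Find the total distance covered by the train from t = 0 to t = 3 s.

7 m

Distance (not displacement) is the total path length: add the absolute areas under v-t.
0–1 s: |1| × 1 = 1 m
1–2 s: |4| × 1 = 4 m
2–3 s: |-2| × 1 = 2 m
Total distance = 7 m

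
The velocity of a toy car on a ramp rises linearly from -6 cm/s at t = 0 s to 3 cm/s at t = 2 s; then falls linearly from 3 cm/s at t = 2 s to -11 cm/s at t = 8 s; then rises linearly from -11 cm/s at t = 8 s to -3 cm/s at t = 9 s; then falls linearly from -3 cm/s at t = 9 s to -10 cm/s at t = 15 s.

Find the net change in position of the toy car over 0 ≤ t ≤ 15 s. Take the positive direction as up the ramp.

-73 cm

Net displacement equals the area under the velocity-time graph (areas below the axis count negative).
0–2 s: ½(-6 + 3)(2) = -3 cm
2–8 s: ½(3 + -11)(6) = -24 cm
8–9 s: ½(-11 + -3)(1) = -7 cm
9–15 s: ½(-3 + -10)(6) = -39 cm
Net displacement = -73 cm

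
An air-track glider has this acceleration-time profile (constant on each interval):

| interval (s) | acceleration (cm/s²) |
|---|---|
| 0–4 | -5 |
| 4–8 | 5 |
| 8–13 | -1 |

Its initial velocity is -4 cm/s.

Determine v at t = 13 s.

Δv equals the area under the a-t graph; then v = v₀ + Δv.
0–4 s: -5 × 4 = -20 cm/s
4–8 s: 5 × 4 = 20 cm/s
8–13 s: -1 × 5 = -5 cm/s
Δv = -5 cm/s, so v(13) = -4 + (-5) = -9 cm/s.

-9 cm/s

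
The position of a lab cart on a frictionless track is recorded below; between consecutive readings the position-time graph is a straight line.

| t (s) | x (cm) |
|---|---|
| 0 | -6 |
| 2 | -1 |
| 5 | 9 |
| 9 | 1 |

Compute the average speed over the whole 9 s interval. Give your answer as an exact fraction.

Average speed = (total path length)/(elapsed time); on a piecewise-linear x-t graph the path length is Σ|Δx|.
0–2 s: |Δx| = |-1 − -6| = 5 cm
2–5 s: |Δx| = |9 − -1| = 10 cm
5–9 s: |Δx| = |1 − 9| = 8 cm
Total path = 23 cm; average speed = 23/9 = 23/9 cm/s.

23/9 cm/s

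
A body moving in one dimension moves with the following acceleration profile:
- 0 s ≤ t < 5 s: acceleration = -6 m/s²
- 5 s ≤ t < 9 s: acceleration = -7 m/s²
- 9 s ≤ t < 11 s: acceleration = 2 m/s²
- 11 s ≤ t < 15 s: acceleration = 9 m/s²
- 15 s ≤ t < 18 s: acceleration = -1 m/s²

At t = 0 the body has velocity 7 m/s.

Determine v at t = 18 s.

-14 m/s

Δv equals the area under the a-t graph; then v = v₀ + Δv.
0–5 s: -6 × 5 = -30 m/s
5–9 s: -7 × 4 = -28 m/s
9–11 s: 2 × 2 = 4 m/s
11–15 s: 9 × 4 = 36 m/s
15–18 s: -1 × 3 = -3 m/s
Δv = -21 m/s, so v(18) = 7 + (-21) = -14 m/s.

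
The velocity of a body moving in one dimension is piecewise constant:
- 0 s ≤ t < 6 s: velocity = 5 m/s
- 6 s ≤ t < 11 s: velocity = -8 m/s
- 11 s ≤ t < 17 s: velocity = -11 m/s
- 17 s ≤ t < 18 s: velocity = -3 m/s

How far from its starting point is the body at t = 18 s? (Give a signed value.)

Displacement is the signed area under the v-t curve.
0–6 s: 5 × 6 = 30 m
6–11 s: -8 × 5 = -40 m
11–17 s: -11 × 6 = -66 m
17–18 s: -3 × 1 = -3 m
Net displacement = -79 m

-79 m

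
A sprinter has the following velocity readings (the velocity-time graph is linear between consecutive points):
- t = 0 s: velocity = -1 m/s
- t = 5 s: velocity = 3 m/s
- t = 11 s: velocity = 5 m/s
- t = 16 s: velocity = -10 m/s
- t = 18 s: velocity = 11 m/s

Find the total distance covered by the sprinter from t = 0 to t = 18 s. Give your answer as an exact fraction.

1725/28 m

Total distance travelled is ∫|v| dt — sum the magnitudes of each area piece.
0–5 s: v = 0 at t = 1.25 s; triangle areas 0.625 + 5.625 = 6.25 m
5–11 s: |½(3 + 5)(6)| = 24 m
11–16 s: v = 0 at t = 38/3 s; triangle areas 25/6 + 50/3 = 125/6 m
16–18 s: v = 0 at t = 356/21 s; triangle areas 100/21 + 121/21 = 221/21 m
Total distance = 1725/28 m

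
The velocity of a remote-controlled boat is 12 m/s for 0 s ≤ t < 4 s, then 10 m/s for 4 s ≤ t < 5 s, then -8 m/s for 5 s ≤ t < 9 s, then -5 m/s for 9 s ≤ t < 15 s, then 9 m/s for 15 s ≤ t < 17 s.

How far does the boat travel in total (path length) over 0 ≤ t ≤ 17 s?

138 m

Total distance travelled is ∫|v| dt — sum the magnitudes of each area piece.
0–4 s: |12| × 4 = 48 m
4–5 s: |10| × 1 = 10 m
5–9 s: |-8| × 4 = 32 m
9–15 s: |-5| × 6 = 30 m
15–17 s: |9| × 2 = 18 m
Total distance = 138 m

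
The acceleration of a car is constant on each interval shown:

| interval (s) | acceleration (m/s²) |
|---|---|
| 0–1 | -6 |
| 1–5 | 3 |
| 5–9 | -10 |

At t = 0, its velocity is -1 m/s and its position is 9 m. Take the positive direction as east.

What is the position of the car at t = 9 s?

On each constant-a segment, Δv = aΔt and Δx = v₀Δt + ½aΔt²; chain segment to segment.
0–1 s: v starts -1 m/s; Δx = -1·1 + ½·-6·1² = -4 m; v ends -7 m/s.
1–5 s: v starts -7 m/s; Δx = -7·4 + ½·3·4² = -4 m; v ends 5 m/s.
5–9 s: v starts 5 m/s; Δx = 5·4 + ½·-10·4² = -60 m; v ends -35 m/s.
x(9) = 9 + Σ Δx = -59 m.

-59 m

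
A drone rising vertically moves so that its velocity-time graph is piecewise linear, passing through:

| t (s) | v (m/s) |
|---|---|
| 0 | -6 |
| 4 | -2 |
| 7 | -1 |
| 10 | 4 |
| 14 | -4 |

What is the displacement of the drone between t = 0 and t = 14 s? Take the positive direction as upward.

-16 m

Displacement is the signed area under the v-t curve.
0–4 s: ½(-6 + -2)(4) = -16 m
4–7 s: ½(-2 + -1)(3) = -4.5 m
7–10 s: ½(-1 + 4)(3) = 4.5 m
10–14 s: ½(4 + -4)(4) = 0 m
Net displacement = -16 m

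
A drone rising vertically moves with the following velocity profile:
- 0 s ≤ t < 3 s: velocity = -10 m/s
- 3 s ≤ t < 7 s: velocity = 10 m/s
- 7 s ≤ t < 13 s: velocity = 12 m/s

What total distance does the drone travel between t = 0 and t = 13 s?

Distance (not displacement) is the total path length: add the absolute areas under v-t.
0–3 s: |-10| × 3 = 30 m
3–7 s: |10| × 4 = 40 m
7–13 s: |12| × 6 = 72 m
Total distance = 142 m

142 m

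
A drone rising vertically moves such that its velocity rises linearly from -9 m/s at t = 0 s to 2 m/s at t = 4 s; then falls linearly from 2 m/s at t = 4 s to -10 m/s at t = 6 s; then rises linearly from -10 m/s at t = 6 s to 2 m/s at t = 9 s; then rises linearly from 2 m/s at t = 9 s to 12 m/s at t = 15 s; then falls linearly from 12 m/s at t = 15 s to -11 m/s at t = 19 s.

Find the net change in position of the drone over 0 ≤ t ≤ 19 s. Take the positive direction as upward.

10 m

Net displacement equals the area under the velocity-time graph (areas below the axis count negative).
0–4 s: ½(-9 + 2)(4) = -14 m
4–6 s: ½(2 + -10)(2) = -8 m
6–9 s: ½(-10 + 2)(3) = -12 m
9–15 s: ½(2 + 12)(6) = 42 m
15–19 s: ½(12 + -11)(4) = 2 m
Net displacement = 10 m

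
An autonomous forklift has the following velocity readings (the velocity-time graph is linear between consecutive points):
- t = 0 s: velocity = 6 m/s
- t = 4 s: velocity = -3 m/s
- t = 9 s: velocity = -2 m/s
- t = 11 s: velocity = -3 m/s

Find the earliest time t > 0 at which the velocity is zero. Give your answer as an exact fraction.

v changes sign on 0–4 s (from 6 to -3); the graph is linear there, so v = 0 at t = 0 + (-6)·(4 − 0)/(-3 − 6) = 8/3 s.

t = 8/3 s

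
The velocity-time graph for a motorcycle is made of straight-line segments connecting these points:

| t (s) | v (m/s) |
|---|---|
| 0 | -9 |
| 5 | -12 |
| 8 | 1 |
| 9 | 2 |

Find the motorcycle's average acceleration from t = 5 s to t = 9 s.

3.5 m/s²

Average acceleration = Δv/Δt = (2 − -12)/(9 − 5) = 3.5 m/s².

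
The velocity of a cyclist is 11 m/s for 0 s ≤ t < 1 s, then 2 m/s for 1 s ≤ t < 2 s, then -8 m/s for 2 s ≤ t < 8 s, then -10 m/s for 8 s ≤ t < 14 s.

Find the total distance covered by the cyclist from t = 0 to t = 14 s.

121 m

Total distance travelled is ∫|v| dt — sum the magnitudes of each area piece.
0–1 s: |11| × 1 = 11 m
1–2 s: |2| × 1 = 2 m
2–8 s: |-8| × 6 = 48 m
8–14 s: |-10| × 6 = 60 m
Total distance = 121 m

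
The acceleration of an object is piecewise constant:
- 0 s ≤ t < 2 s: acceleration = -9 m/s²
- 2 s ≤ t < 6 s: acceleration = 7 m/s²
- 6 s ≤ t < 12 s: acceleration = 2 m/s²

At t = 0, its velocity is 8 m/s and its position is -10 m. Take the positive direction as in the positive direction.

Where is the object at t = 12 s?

On each constant-a segment, Δv = aΔt and Δx = v₀Δt + ½aΔt²; chain segment to segment.
0–2 s: v starts 8 m/s; Δx = 8·2 + ½·-9·2² = -2 m; v ends -10 m/s.
2–6 s: v starts -10 m/s; Δx = -10·4 + ½·7·4² = 16 m; v ends 18 m/s.
6–12 s: v starts 18 m/s; Δx = 18·6 + ½·2·6² = 144 m; v ends 30 m/s.
x(12) = -10 + Σ Δx = 148 m.

148 m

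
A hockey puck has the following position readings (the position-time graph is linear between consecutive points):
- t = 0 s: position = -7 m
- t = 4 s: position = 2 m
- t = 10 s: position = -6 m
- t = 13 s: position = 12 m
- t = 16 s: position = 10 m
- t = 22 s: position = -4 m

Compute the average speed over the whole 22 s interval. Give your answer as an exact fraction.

51/22 m/s

Average speed = (total path length)/(elapsed time); on a piecewise-linear x-t graph the path length is Σ|Δx|.
0–4 s: |Δx| = |2 − -7| = 9 m
4–10 s: |Δx| = |-6 − 2| = 8 m
10–13 s: |Δx| = |12 − -6| = 18 m
13–16 s: |Δx| = |10 − 12| = 2 m
16–22 s: |Δx| = |-4 − 10| = 14 m
Total path = 51 m; average speed = 51/22 = 51/22 m/s.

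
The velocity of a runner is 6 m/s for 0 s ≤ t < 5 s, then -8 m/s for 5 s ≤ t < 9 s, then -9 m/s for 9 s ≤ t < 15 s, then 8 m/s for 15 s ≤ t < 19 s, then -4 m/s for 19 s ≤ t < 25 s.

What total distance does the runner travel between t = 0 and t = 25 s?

Total distance travelled is ∫|v| dt — sum the magnitudes of each area piece.
0–5 s: |6| × 5 = 30 m
5–9 s: |-8| × 4 = 32 m
9–15 s: |-9| × 6 = 54 m
15–19 s: |8| × 4 = 32 m
19–25 s: |-4| × 6 = 24 m
Total distance = 172 m

172 m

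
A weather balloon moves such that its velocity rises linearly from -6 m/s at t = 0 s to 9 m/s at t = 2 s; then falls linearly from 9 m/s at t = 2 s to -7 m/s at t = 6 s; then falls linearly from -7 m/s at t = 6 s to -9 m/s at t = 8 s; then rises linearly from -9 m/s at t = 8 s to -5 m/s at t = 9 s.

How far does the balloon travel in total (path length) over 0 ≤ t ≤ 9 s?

Distance (not displacement) is the total path length: add the absolute areas under v-t.
0–2 s: v = 0 at t = 0.8 s; triangle areas 2.4 + 5.4 = 7.8 m
2–6 s: v = 0 at t = 4.25 s; triangle areas 10.125 + 6.125 = 16.25 m
6–8 s: |½(-7 + -9)(2)| = 16 m
8–9 s: |½(-9 + -5)(1)| = 7 m
Total distance = 47.05 m

47.05 m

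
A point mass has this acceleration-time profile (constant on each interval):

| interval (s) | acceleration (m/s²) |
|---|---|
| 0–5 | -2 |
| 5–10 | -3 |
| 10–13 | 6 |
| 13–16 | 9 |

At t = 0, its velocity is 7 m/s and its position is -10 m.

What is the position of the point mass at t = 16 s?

On each constant-a segment, Δv = aΔt and Δx = v₀Δt + ½aΔt²; chain segment to segment.
0–5 s: v starts 7 m/s; Δx = 7·5 + ½·-2·5² = 10 m; v ends -3 m/s.
5–10 s: v starts -3 m/s; Δx = -3·5 + ½·-3·5² = -52.5 m; v ends -18 m/s.
10–13 s: v starts -18 m/s; Δx = -18·3 + ½·6·3² = -27 m; v ends 0 m/s.
13–16 s: v starts 0 m/s; Δx = 0·3 + ½·9·3² = 40.5 m; v ends 27 m/s.
x(16) = -10 + Σ Δx = -39 m.

-39 m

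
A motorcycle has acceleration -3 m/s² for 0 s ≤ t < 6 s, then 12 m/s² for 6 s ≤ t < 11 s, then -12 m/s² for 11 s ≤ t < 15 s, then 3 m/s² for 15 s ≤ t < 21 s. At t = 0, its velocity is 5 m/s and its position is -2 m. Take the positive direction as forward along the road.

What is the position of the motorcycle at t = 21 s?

199 m

On each constant-a segment, Δv = aΔt and Δx = v₀Δt + ½aΔt²; chain segment to segment.
0–6 s: v starts 5 m/s; Δx = 5·6 + ½·-3·6² = -24 m; v ends -13 m/s.
6–11 s: v starts -13 m/s; Δx = -13·5 + ½·12·5² = 85 m; v ends 47 m/s.
11–15 s: v starts 47 m/s; Δx = 47·4 + ½·-12·4² = 92 m; v ends -1 m/s.
15–21 s: v starts -1 m/s; Δx = -1·6 + ½·3·6² = 48 m; v ends 17 m/s.
x(21) = -2 + Σ Δx = 199 m.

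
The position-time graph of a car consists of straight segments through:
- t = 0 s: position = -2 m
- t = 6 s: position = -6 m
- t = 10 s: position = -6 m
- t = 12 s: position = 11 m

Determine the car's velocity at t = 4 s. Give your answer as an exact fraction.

Velocity is the slope of the x-t graph on 0–6 s: (-6 − -2)/(6 − 0) = -2/3 m/s.

-2/3 m/s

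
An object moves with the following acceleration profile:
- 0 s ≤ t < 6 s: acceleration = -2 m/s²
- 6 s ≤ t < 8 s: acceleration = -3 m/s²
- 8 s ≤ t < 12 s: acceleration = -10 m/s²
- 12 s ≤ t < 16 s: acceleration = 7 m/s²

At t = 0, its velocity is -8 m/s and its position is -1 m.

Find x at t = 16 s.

On each constant-a segment, Δv = aΔt and Δx = v₀Δt + ½aΔt²; chain segment to segment.
0–6 s: v starts -8 m/s; Δx = -8·6 + ½·-2·6² = -84 m; v ends -20 m/s.
6–8 s: v starts -20 m/s; Δx = -20·2 + ½·-3·2² = -46 m; v ends -26 m/s.
8–12 s: v starts -26 m/s; Δx = -26·4 + ½·-10·4² = -184 m; v ends -66 m/s.
12–16 s: v starts -66 m/s; Δx = -66·4 + ½·7·4² = -208 m; v ends -38 m/s.
x(16) = -1 + Σ Δx = -523 m.

-523 m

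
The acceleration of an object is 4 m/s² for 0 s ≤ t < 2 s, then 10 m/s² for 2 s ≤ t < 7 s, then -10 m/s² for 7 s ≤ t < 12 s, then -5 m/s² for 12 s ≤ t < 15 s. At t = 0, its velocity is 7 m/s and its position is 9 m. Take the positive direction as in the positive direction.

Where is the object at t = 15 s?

453.5 m

On each constant-a segment, Δv = aΔt and Δx = v₀Δt + ½aΔt²; chain segment to segment.
0–2 s: v starts 7 m/s; Δx = 7·2 + ½·4·2² = 22 m; v ends 15 m/s.
2–7 s: v starts 15 m/s; Δx = 15·5 + ½·10·5² = 200 m; v ends 65 m/s.
7–12 s: v starts 65 m/s; Δx = 65·5 + ½·-10·5² = 200 m; v ends 15 m/s.
12–15 s: v starts 15 m/s; Δx = 15·3 + ½·-5·3² = 22.5 m; v ends 0 m/s.
x(15) = 9 + Σ Δx = 453.5 m.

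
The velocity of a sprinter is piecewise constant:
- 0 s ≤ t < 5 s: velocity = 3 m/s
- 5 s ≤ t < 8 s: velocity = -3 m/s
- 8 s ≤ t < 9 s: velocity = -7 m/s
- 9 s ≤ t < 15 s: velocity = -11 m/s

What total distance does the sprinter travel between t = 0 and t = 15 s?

97 m

Distance (not displacement) is the total path length: add the absolute areas under v-t.
0–5 s: |3| × 5 = 15 m
5–8 s: |-3| × 3 = 9 m
8–9 s: |-7| × 1 = 7 m
9–15 s: |-11| × 6 = 66 m
Total distance = 97 m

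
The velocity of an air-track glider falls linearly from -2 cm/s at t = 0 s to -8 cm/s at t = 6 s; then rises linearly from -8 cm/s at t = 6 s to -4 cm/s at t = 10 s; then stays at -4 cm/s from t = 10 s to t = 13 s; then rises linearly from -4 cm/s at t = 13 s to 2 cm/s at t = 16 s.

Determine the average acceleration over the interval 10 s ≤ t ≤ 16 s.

1 cm/s²

Average acceleration = Δv/Δt = (2 − -4)/(16 − 10) = 1 cm/s².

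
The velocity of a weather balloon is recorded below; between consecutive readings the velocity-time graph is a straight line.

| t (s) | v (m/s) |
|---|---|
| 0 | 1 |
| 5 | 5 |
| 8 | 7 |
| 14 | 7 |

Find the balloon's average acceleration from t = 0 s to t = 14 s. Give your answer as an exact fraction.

3/7 m/s²

Average acceleration = Δv/Δt = (7 − 1)/(14 − 0) = 3/7 m/s².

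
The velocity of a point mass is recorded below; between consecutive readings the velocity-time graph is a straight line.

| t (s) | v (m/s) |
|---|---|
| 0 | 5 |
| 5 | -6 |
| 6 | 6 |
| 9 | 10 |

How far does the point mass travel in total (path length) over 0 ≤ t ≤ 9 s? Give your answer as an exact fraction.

Total distance travelled is ∫|v| dt — sum the magnitudes of each area piece.
0–5 s: v = 0 at t = 25/11 s; triangle areas 125/22 + 90/11 = 305/22 m
5–6 s: v = 0 at t = 5.5 s; triangle areas 1.5 + 1.5 = 3 m
6–9 s: |½(6 + 10)(3)| = 24 m
Total distance = 899/22 m

899/22 m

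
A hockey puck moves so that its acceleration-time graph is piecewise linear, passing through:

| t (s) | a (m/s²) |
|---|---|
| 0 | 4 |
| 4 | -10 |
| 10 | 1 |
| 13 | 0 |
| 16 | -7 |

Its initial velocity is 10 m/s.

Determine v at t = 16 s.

Δv equals the area under the a-t graph; then v = v₀ + Δv.
0–4 s: ½(4 + -10)(4) = -12 m/s
4–10 s: ½(-10 + 1)(6) = -27 m/s
10–13 s: ½(1 + 0)(3) = 1.5 m/s
13–16 s: ½(0 + -7)(3) = -10.5 m/s
Δv = -48 m/s, so v(16) = 10 + (-48) = -38 m/s.

-38 m/s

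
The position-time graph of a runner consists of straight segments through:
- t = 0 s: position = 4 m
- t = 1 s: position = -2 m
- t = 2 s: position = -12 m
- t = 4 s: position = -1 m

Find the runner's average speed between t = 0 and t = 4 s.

Average speed = (total path length)/(elapsed time); on a piecewise-linear x-t graph the path length is Σ|Δx|.
0–1 s: |Δx| = |-2 − 4| = 6 m
1–2 s: |Δx| = |-12 − -2| = 10 m
2–4 s: |Δx| = |-1 − -12| = 11 m
Total path = 27 m; average speed = 27/4 = 6.75 m/s.

6.75 m/s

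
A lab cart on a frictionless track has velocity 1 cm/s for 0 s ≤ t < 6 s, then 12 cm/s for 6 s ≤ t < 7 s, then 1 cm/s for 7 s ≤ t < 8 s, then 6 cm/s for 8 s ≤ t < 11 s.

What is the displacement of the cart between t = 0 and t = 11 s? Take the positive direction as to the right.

Net displacement equals the area under the velocity-time graph (areas below the axis count negative).
0–6 s: 1 × 6 = 6 cm
6–7 s: 12 × 1 = 12 cm
7–8 s: 1 × 1 = 1 cm
8–11 s: 6 × 3 = 18 cm
Net displacement = 37 cm

37 cm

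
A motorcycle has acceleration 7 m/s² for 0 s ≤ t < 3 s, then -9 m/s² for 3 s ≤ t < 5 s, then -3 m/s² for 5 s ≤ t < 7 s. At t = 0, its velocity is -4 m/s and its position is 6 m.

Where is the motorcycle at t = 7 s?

On each constant-a segment, Δv = aΔt and Δx = v₀Δt + ½aΔt²; chain segment to segment.
0–3 s: v starts -4 m/s; Δx = -4·3 + ½·7·3² = 19.5 m; v ends 17 m/s.
3–5 s: v starts 17 m/s; Δx = 17·2 + ½·-9·2² = 16 m; v ends -1 m/s.
5–7 s: v starts -1 m/s; Δx = -1·2 + ½·-3·2² = -8 m; v ends -7 m/s.
x(7) = 6 + Σ Δx = 33.5 m.

33.5 m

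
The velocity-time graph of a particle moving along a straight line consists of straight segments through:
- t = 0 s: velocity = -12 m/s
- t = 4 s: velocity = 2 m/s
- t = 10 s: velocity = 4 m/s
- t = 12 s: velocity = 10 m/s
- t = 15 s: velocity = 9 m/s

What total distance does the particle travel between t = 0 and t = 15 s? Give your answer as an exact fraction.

1143/14 m

Total distance travelled is ∫|v| dt — sum the magnitudes of each area piece.
0–4 s: v = 0 at t = 24/7 s; triangle areas 144/7 + 4/7 = 148/7 m
4–10 s: |½(2 + 4)(6)| = 18 m
10–12 s: |½(4 + 10)(2)| = 14 m
12–15 s: |½(10 + 9)(3)| = 28.5 m
Total distance = 1143/14 m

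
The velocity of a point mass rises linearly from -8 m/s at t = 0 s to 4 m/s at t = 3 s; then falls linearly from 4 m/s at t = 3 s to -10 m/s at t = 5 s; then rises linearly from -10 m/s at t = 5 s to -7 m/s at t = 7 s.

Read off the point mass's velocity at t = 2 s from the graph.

On 0–3 s the graph is linear from -8 to 4 m/s: v(2) = -8 + (4 − -8)·(2 − 0)/(3 − 0) = 0 m/s.

0 m/s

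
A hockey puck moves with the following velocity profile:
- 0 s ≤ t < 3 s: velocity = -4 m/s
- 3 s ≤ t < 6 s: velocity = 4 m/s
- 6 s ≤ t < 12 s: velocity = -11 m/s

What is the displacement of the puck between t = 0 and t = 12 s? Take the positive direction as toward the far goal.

Net displacement equals the area under the velocity-time graph (areas below the axis count negative).
0–3 s: -4 × 3 = -12 m
3–6 s: 4 × 3 = 12 m
6–12 s: -11 × 6 = -66 m
Net displacement = -66 m

-66 m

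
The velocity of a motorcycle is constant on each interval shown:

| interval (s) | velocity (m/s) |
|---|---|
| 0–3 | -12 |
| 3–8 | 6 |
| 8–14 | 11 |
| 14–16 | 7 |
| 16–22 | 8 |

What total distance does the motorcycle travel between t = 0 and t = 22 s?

Total distance travelled is ∫|v| dt — sum the magnitudes of each area piece.
0–3 s: |-12| × 3 = 36 m
3–8 s: |6| × 5 = 30 m
8–14 s: |11| × 6 = 66 m
14–16 s: |7| × 2 = 14 m
16–22 s: |8| × 6 = 48 m
Total distance = 194 m

194 m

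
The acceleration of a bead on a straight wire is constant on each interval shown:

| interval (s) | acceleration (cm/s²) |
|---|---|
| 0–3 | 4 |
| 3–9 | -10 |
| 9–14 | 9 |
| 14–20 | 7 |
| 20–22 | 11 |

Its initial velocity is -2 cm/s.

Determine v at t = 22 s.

59 cm/s

Δv equals the area under the a-t graph; then v = v₀ + Δv.
0–3 s: 4 × 3 = 12 cm/s
3–9 s: -10 × 6 = -60 cm/s
9–14 s: 9 × 5 = 45 cm/s
14–20 s: 7 × 6 = 42 cm/s
20–22 s: 11 × 2 = 22 cm/s
Δv = 61 cm/s, so v(22) = -2 + (61) = 59 cm/s.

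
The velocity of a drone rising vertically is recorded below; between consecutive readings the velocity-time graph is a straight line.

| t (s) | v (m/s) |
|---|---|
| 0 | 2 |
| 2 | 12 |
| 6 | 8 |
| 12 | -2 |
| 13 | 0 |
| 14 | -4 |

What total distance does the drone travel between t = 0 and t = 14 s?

77.4 m

Total distance travelled is ∫|v| dt — sum the magnitudes of each area piece.
0–2 s: |½(2 + 12)(2)| = 14 m
2–6 s: |½(12 + 8)(4)| = 40 m
6–12 s: v = 0 at t = 10.8 s; triangle areas 19.2 + 1.2 = 20.4 m
12–13 s: |½(-2 + 0)(1)| = 1 m
13–14 s: |½(0 + -4)(1)| = 2 m
Total distance = 77.4 m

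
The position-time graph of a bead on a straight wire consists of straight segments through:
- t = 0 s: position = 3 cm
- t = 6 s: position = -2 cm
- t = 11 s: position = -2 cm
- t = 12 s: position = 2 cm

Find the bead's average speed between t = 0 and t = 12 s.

Average speed = (total path length)/(elapsed time); on a piecewise-linear x-t graph the path length is Σ|Δx|.
0–6 s: |Δx| = |-2 − 3| = 5 cm
6–11 s: |Δx| = |-2 − -2| = 0 cm
11–12 s: |Δx| = |2 − -2| = 4 cm
Total path = 9 cm; average speed = 9/12 = 0.75 cm/s.

0.75 cm/s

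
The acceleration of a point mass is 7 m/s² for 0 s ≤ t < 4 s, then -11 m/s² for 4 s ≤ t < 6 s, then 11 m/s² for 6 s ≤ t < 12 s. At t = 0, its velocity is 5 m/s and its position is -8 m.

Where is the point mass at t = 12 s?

On each constant-a segment, Δv = aΔt and Δx = v₀Δt + ½aΔt²; chain segment to segment.
0–4 s: v starts 5 m/s; Δx = 5·4 + ½·7·4² = 76 m; v ends 33 m/s.
4–6 s: v starts 33 m/s; Δx = 33·2 + ½·-11·2² = 44 m; v ends 11 m/s.
6–12 s: v starts 11 m/s; Δx = 11·6 + ½·11·6² = 264 m; v ends 77 m/s.
x(12) = -8 + Σ Δx = 376 m.

376 m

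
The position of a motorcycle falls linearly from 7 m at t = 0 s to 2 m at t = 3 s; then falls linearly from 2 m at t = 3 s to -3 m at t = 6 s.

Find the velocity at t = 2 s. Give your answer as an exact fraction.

Velocity is the slope of the x-t graph on 0–3 s: (2 − 7)/(3 − 0) = -5/3 m/s.

-5/3 m/s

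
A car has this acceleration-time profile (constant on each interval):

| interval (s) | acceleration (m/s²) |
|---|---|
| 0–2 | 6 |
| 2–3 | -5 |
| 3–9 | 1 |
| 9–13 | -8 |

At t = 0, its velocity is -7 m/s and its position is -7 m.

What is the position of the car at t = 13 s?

-28.5 m

On each constant-a segment, Δv = aΔt and Δx = v₀Δt + ½aΔt²; chain segment to segment.
0–2 s: v starts -7 m/s; Δx = -7·2 + ½·6·2² = -2 m; v ends 5 m/s.
2–3 s: v starts 5 m/s; Δx = 5·1 + ½·-5·1² = 2.5 m; v ends 0 m/s.
3–9 s: v starts 0 m/s; Δx = 0·6 + ½·1·6² = 18 m; v ends 6 m/s.
9–13 s: v starts 6 m/s; Δx = 6·4 + ½·-8·4² = -40 m; v ends -26 m/s.
x(13) = -7 + Σ Δx = -28.5 m.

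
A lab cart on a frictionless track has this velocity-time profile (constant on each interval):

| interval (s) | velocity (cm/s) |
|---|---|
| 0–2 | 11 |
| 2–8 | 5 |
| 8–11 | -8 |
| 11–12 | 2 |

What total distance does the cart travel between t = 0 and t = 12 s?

78 cm

Total distance travelled is ∫|v| dt — sum the magnitudes of each area piece.
0–2 s: |11| × 2 = 22 cm
2–8 s: |5| × 6 = 30 cm
8–11 s: |-8| × 3 = 24 cm
11–12 s: |2| × 1 = 2 cm
Total distance = 78 cm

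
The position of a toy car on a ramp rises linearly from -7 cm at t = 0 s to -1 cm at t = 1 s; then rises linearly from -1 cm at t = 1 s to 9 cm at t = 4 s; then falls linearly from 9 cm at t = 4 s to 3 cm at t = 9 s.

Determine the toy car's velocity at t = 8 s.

-1.2 cm/s

Velocity is the slope of the x-t graph on 4–9 s: (3 − 9)/(9 − 4) = -1.2 cm/s.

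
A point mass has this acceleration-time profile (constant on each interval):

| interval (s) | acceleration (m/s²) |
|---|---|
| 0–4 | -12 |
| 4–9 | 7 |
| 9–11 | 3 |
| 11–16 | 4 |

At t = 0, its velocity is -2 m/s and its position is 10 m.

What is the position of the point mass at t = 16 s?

On each constant-a segment, Δv = aΔt and Δx = v₀Δt + ½aΔt²; chain segment to segment.
0–4 s: v starts -2 m/s; Δx = -2·4 + ½·-12·4² = -104 m; v ends -50 m/s.
4–9 s: v starts -50 m/s; Δx = -50·5 + ½·7·5² = -162.5 m; v ends -15 m/s.
9–11 s: v starts -15 m/s; Δx = -15·2 + ½·3·2² = -24 m; v ends -9 m/s.
11–16 s: v starts -9 m/s; Δx = -9·5 + ½·4·5² = 5 m; v ends 11 m/s.
x(16) = 10 + Σ Δx = -275.5 m.

-275.5 m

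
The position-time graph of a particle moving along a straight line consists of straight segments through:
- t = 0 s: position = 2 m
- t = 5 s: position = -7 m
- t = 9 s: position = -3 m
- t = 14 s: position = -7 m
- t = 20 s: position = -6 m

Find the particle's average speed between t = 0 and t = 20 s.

0.9 m/s

Average speed = (total path length)/(elapsed time); on a piecewise-linear x-t graph the path length is Σ|Δx|.
0–5 s: |Δx| = |-7 − 2| = 9 m
5–9 s: |Δx| = |-3 − -7| = 4 m
9–14 s: |Δx| = |-7 − -3| = 4 m
14–20 s: |Δx| = |-6 − -7| = 1 m
Total path = 18 m; average speed = 18/20 = 0.9 m/s.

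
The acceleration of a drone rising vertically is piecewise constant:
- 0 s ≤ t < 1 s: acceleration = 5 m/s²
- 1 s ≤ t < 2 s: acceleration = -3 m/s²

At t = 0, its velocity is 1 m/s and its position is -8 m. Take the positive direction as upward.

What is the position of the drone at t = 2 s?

0 m

On each constant-a segment, Δv = aΔt and Δx = v₀Δt + ½aΔt²; chain segment to segment.
0–1 s: v starts 1 m/s; Δx = 1·1 + ½·5·1² = 3.5 m; v ends 6 m/s.
1–2 s: v starts 6 m/s; Δx = 6·1 + ½·-3·1² = 4.5 m; v ends 3 m/s.
x(2) = -8 + Σ Δx = 0 m.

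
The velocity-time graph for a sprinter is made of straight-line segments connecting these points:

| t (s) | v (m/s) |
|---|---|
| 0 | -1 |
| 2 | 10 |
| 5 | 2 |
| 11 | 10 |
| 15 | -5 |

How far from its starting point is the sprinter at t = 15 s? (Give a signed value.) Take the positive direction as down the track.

73 m

Displacement is the signed area under the v-t curve.
0–2 s: ½(-1 + 10)(2) = 9 m
2–5 s: ½(10 + 2)(3) = 18 m
5–11 s: ½(2 + 10)(6) = 36 m
11–15 s: ½(10 + -5)(4) = 10 m
Net displacement = 73 m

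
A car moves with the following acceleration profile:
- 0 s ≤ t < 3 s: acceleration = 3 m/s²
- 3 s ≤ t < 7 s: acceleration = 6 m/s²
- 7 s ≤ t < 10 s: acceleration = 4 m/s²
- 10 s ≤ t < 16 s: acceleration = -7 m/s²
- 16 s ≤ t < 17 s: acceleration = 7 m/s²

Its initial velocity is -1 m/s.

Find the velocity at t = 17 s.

9 m/s

Δv equals the area under the a-t graph; then v = v₀ + Δv.
0–3 s: 3 × 3 = 9 m/s
3–7 s: 6 × 4 = 24 m/s
7–10 s: 4 × 3 = 12 m/s
10–16 s: -7 × 6 = -42 m/s
16–17 s: 7 × 1 = 7 m/s
Δv = 10 m/s, so v(17) = -1 + (10) = 9 m/s.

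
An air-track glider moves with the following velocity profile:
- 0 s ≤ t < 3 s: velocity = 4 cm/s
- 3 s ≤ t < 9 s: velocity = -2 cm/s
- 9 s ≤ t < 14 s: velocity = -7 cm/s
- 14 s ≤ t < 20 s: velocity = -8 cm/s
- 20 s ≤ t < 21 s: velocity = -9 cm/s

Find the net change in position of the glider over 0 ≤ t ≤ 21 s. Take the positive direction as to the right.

-92 cm

Displacement is the signed area under the v-t curve.
0–3 s: 4 × 3 = 12 cm
3–9 s: -2 × 6 = -12 cm
9–14 s: -7 × 5 = -35 cm
14–20 s: -8 × 6 = -48 cm
20–21 s: -9 × 1 = -9 cm
Net displacement = -92 cm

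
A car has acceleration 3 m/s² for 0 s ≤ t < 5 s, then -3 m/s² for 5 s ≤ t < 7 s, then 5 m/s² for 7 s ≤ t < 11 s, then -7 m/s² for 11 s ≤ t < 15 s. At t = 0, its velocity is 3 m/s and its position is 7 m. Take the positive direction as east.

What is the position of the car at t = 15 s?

On each constant-a segment, Δv = aΔt and Δx = v₀Δt + ½aΔt²; chain segment to segment.
0–5 s: v starts 3 m/s; Δx = 3·5 + ½·3·5² = 52.5 m; v ends 18 m/s.
5–7 s: v starts 18 m/s; Δx = 18·2 + ½·-3·2² = 30 m; v ends 12 m/s.
7–11 s: v starts 12 m/s; Δx = 12·4 + ½·5·4² = 88 m; v ends 32 m/s.
11–15 s: v starts 32 m/s; Δx = 32·4 + ½·-7·4² = 72 m; v ends 4 m/s.
x(15) = 7 + Σ Δx = 249.5 m.

249.5 m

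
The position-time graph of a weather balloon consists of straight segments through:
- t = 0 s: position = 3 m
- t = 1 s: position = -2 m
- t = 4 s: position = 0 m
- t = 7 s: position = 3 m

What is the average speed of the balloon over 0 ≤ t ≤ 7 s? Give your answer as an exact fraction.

10/7 m/s

Average speed = (total path length)/(elapsed time); on a piecewise-linear x-t graph the path length is Σ|Δx|.
0–1 s: |Δx| = |-2 − 3| = 5 m
1–4 s: |Δx| = |0 − -2| = 2 m
4–7 s: |Δx| = |3 − 0| = 3 m
Total path = 10 m; average speed = 10/7 = 10/7 m/s.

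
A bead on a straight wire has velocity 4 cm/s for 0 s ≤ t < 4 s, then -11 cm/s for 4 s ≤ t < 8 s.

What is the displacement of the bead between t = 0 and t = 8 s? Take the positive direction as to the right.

-28 cm

Net displacement equals the area under the velocity-time graph (areas below the axis count negative).
0–4 s: 4 × 4 = 16 cm
4–8 s: -11 × 4 = -44 cm
Net displacement = -28 cm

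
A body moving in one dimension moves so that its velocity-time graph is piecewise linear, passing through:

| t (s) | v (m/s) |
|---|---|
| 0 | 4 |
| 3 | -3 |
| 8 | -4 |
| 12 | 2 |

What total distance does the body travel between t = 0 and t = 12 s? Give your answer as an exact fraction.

620/21 m

Total distance travelled is ∫|v| dt — sum the magnitudes of each area piece.
0–3 s: v = 0 at t = 12/7 s; triangle areas 24/7 + 27/14 = 75/14 m
3–8 s: |½(-3 + -4)(5)| = 17.5 m
8–12 s: v = 0 at t = 32/3 s; triangle areas 16/3 + 4/3 = 20/3 m
Total distance = 620/21 m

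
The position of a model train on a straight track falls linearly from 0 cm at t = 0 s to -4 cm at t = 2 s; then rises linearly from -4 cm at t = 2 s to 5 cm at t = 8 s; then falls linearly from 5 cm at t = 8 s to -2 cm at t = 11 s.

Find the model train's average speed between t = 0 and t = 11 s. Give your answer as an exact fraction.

Average speed = (total path length)/(elapsed time); on a piecewise-linear x-t graph the path length is Σ|Δx|.
0–2 s: |Δx| = |-4 − 0| = 4 cm
2–8 s: |Δx| = |5 − -4| = 9 cm
8–11 s: |Δx| = |-2 − 5| = 7 cm
Total path = 20 cm; average speed = 20/11 = 20/11 cm/s.

20/11 cm/s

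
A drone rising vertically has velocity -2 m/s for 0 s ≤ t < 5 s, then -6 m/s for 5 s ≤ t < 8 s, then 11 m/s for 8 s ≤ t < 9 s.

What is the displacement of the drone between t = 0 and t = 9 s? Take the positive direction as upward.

-17 m

Displacement is the signed area under the v-t curve.
0–5 s: -2 × 5 = -10 m
5–8 s: -6 × 3 = -18 m
8–9 s: 11 × 1 = 11 m
Net displacement = -17 m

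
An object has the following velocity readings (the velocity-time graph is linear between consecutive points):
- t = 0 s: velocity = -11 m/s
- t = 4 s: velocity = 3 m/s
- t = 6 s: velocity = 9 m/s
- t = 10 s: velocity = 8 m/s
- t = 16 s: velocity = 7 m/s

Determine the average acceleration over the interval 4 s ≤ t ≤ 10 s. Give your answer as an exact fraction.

Average acceleration = Δv/Δt = (8 − 3)/(10 − 4) = 5/6 m/s².

5/6 m/s²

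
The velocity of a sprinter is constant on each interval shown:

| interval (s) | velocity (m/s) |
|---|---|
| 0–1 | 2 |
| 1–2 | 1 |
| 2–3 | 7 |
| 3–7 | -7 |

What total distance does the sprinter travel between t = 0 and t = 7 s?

Distance (not displacement) is the total path length: add the absolute areas under v-t.
0–1 s: |2| × 1 = 2 m
1–2 s: |1| × 1 = 1 m
2–3 s: |7| × 1 = 7 m
3–7 s: |-7| × 4 = 28 m
Total distance = 38 m

38 m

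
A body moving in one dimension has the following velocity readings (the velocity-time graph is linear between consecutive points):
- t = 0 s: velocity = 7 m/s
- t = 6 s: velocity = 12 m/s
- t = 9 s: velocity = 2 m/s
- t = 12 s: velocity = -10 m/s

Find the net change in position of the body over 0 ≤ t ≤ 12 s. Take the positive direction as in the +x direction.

66 m

Net displacement equals the area under the velocity-time graph (areas below the axis count negative).
0–6 s: ½(7 + 12)(6) = 57 m
6–9 s: ½(12 + 2)(3) = 21 m
9–12 s: ½(2 + -10)(3) = -12 m
Net displacement = 66 m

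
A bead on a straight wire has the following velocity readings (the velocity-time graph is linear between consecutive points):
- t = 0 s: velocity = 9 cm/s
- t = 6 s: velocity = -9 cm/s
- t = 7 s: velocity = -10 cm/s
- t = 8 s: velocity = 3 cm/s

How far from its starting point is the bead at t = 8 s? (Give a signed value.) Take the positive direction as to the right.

-13 cm

Net displacement equals the area under the velocity-time graph (areas below the axis count negative).
0–6 s: ½(9 + -9)(6) = 0 cm
6–7 s: ½(-9 + -10)(1) = -9.5 cm
7–8 s: ½(-10 + 3)(1) = -3.5 cm
Net displacement = -13 cm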